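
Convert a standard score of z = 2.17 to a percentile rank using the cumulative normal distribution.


CDF(z) = 0.5 * (1 + erf(z/sqrt(2)))
erf(1.5344) = 0.97
CDF = 0.985
Percentile rank = 0.985 * 100 = 98.5

98.5


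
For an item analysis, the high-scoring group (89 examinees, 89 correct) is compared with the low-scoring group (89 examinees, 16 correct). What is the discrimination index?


p_upper = 89/89 = 1.0
p_lower = 16/89 = 0.1798
D = 1.0 - 0.1798 = 0.8202

0.8202


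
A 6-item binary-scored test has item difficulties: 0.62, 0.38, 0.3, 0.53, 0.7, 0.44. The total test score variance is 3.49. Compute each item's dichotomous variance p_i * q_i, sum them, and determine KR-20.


For each item, compute p_i * q_i:
  Item 1: 0.62 * 0.38 = 0.2356
  Item 2: 0.38 * 0.62 = 0.2356
  Item 3: 0.3 * 0.7 = 0.21
  Item 4: 0.53 * 0.47 = 0.2491
  Item 5: 0.7 * 0.3 = 0.21
  Item 6: 0.44 * 0.56 = 0.2464
Sum(p_i * q_i) = 0.2356 + 0.2356 + 0.21 + 0.2491 + 0.21 + 0.2464 = 1.3867
KR-20 = (k/(k-1)) * (1 - Sum(p_i*q_i) / Var_total)
= (6/5) * (1 - 1.3867/3.49)
= 1.2 * 0.6027
KR-20 = 0.7232

0.7232


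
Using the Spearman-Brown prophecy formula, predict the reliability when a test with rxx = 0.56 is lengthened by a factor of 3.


r_new = (n * rxx) / (1 + (n-1) * rxx)
r_new = (3 * 0.56) / (1 + 2 * 0.56)
r_new = 1.68 / 2.12
r_new = 0.7925

0.7925


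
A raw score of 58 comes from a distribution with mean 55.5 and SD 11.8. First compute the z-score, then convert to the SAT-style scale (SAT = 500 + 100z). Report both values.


z = (X - mean) / SD = (58 - 55.5) / 11.8
z = 2.5 / 11.8
z = 0.2119
SAT-scale = SAT = 500 + 100z
Carry z at full precision (z = 2.5 / 11.8) into the conversion:
SAT-scale = 500 + 100 * (2.5 / 11.8) = 500 + 250 / 11.8
SAT-scale = 500 + 21.1864
SAT-scale = 521.1864

521.1864


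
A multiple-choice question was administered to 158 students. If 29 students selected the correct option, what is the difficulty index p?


Item difficulty p = number correct / total examinees
p = 29 / 158
p = 0.1835

0.1835


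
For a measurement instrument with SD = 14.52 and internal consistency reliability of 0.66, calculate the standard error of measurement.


SEM = SD * sqrt(1 - rxx)
SEM = 14.52 * sqrt(1 - 0.66)
SEM = 14.52 * sqrt(0.34) = 14.52 * 0.583095
SEM = 8.4665

8.4665


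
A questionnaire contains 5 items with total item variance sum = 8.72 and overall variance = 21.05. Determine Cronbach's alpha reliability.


alpha = (k/(k-1)) * (1 - sum(si^2)/s_total^2)
= (5/4) * (1 - 8.72/21.05)
alpha = 0.7322

0.7322


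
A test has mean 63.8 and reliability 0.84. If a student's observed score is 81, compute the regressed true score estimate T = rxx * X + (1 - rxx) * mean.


T_est = rxx * X + (1 - rxx) * mean
T_est = 0.84 * 81 + 0.16 * 63.8
T_est = 68.04 + 10.208
T_est = 78.248

78.248


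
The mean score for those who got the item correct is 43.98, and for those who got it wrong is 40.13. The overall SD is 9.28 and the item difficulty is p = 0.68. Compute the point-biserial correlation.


q = 1 - p = 0.32
rpb = ((M1 - M0) / SD) * sqrt(p * q)
rpb = ((43.98 - 40.13) / 9.28) * sqrt(0.68 * 0.32)
rpb = 0.1935

0.1935


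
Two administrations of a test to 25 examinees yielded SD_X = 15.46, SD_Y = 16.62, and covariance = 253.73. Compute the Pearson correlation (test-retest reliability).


r = cov(X,Y) / (SD_X * SD_Y)
r = 253.73 / (15.46 * 16.62)
r = 253.73 / 256.9452
r = 0.9875

0.9875


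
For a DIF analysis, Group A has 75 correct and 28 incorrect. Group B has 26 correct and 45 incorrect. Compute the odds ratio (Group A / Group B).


Odds_A = 75/28 = 2.6786
Odds_B = 26/45 = 0.5778
OR = Odds_A / Odds_B = 2.6786 / 0.5778
Exactly, OR = (75 * 45) / (28 * 26) = 3375 / 728
OR = 4.636

4.636


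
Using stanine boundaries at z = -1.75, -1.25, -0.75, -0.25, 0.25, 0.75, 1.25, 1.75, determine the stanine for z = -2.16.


Stanine boundaries: [-1.75, -1.25, -0.75, -0.25, 0.25, 0.75, 1.25, 1.75]
z = -2.16
Check each boundary:
  z < -1.75
  z < -1.25
  z < -0.75
  z < -0.25
  z < 0.25
  z < 0.75
  z < 1.25
  z < 1.75
Highest qualifying boundary gives stanine = 1

1


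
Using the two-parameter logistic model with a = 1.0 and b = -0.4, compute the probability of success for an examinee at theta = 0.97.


a*(theta - b) = 1.0 * (0.97 - -0.4) = 1.37
exp(-1.37) = 0.2541
P = 1 / (1 + 0.2541)
P = 0.7974

0.7974


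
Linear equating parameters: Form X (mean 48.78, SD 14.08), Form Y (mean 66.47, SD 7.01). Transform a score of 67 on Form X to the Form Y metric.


slope = SD_Y / SD_X = 7.01 / 14.08 ~ 0.4979
intercept = mean_Y - slope * mean_X = 66.47 - (7.01 / 14.08) * 48.78 ~ 42.1839
Y = slope * X + intercept. To avoid rounding drift from the rounded slope/intercept, evaluate the equivalent form Y = mean_Y + SD_Y * (X - mean_X) / SD_X at full precision:
Y = 66.47 + 7.01 * (67 - 48.78) / 14.08
Y = 66.47 + 7.01 * 18.22 / 14.08
Y = 66.47 + 127.7222 / 14.08
Y = 66.47 + 9.0712
Y = 75.5412

75.5412


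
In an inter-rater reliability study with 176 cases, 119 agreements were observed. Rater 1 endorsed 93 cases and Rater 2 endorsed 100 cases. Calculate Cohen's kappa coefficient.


P_o = 119/176 = 0.676136
P_e = (93*100 + 83*76) / 30976 = 0.503874
kappa = (P_o - P_e) / (1 - P_e)
kappa = (0.676136 - 0.503874) / (1 - 0.503874)
kappa = 0.3472

0.3472


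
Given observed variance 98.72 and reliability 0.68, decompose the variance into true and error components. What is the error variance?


var_true = rxx * var_obs = 0.68 * 98.72 = 67.1296
var_error = var_obs - var_true
var_error = 98.72 - 67.1296
var_error = 31.5904

31.5904


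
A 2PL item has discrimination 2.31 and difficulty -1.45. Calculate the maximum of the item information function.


For 2PL, max info at theta = b = -1.45
I_max = a^2 / 4 = 2.31^2 / 4
= 5.3361 / 4
I_max = 1.334

1.334


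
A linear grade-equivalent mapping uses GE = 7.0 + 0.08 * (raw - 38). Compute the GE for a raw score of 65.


raw - median = 65 - 38 = 27
slope * diff = 0.08 * 27 = 2.16
GE = 7.0 + 2.16
GE = 9.16

9.16


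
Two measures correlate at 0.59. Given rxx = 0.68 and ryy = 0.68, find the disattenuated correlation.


r_corrected = rxy / sqrt(rxx * ryy)
= 0.59 / sqrt(0.68 * 0.68)
= 0.59 / sqrt(0.4624)
= 0.59 / 0.68
r_corrected = 0.8676

0.8676


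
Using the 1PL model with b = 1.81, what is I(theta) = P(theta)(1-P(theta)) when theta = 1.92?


P = 1/(1+exp(-(1.92-1.81))) = 0.5275
I = P*(1-P) = 0.5275 * 0.4725
I = 0.2492

0.2492


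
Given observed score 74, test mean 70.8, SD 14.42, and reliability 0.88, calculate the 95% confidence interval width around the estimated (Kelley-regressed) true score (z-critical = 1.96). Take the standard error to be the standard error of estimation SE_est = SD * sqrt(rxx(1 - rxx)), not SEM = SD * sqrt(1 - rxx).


True score estimate = 0.88*74 + 0.12*70.8 = 73.616
SE_est = SD * sqrt(rxx * (1 - rxx)) = 14.42 * sqrt(0.88 * 0.12) = 14.42 * sqrt(0.1056) = 4.685945
CI = T_est +/- z * SE_est, so width = 2 * z * SE_est = 2 * 1.96 * 4.685945
Width = 18.3689

18.3689


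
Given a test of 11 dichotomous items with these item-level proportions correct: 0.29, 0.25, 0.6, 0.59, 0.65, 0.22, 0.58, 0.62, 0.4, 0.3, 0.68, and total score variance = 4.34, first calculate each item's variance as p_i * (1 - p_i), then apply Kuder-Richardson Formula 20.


For each item, compute p_i * q_i:
  Item 1: 0.29 * 0.71 = 0.2059
  Item 2: 0.25 * 0.75 = 0.1875
  Item 3: 0.6 * 0.4 = 0.24
  Item 4: 0.59 * 0.41 = 0.2419
  Item 5: 0.65 * 0.35 = 0.2275
  Item 6: 0.22 * 0.78 = 0.1716
  Item 7: 0.58 * 0.42 = 0.2436
  Item 8: 0.62 * 0.38 = 0.2356
  Item 9: 0.4 * 0.6 = 0.24
  Item 10: 0.3 * 0.7 = 0.21
  Item 11: 0.68 * 0.32 = 0.2176
Sum(p_i * q_i) = 0.2059 + 0.1875 + 0.24 + 0.2419 + 0.2275 + 0.1716 + 0.2436 + 0.2356 + 0.24 + 0.21 + 0.2176 = 2.4212
KR-20 = (k/(k-1)) * (1 - Sum(p_i*q_i) / Var_total)
= (11/10) * (1 - 2.4212/4.34)
= 1.1 * 0.4421
KR-20 = 0.4863

0.4863


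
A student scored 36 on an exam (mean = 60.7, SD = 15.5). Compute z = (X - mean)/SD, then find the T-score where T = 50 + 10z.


z = (X - mean) / SD = (36 - 60.7) / 15.5
z = -24.7 / 15.5
z = -1.5935
T-score = T = 50 + 10z
Carry z at full precision (z = -24.7 / 15.5) into the conversion:
T-score = 50 + 10 * (-24.7 / 15.5) = 50 + -247 / 15.5
T-score = 50 + -15.9355
T-score = 34.0645

34.0645


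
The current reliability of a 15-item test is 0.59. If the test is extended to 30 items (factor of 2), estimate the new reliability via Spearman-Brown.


r_new = (n * rxx) / (1 + (n-1) * rxx)
r_new = (2 * 0.59) / (1 + 1 * 0.59)
r_new = 1.18 / 1.59
r_new = 0.7421

0.7421


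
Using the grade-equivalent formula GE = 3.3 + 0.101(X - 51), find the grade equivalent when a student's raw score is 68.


raw - median = 68 - 51 = 17
slope * diff = 0.101 * 17 = 1.717
GE = 3.3 + 1.717
GE = 5.017

5.017


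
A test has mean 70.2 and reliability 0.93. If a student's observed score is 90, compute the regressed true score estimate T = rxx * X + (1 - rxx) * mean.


T_est = rxx * X + (1 - rxx) * mean
T_est = 0.93 * 90 + 0.07 * 70.2
T_est = 83.7 + 4.914
T_est = 88.614

88.614


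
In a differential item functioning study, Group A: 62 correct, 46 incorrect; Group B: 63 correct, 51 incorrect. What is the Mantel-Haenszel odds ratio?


Odds_A = 62/46 = 1.3478
Odds_B = 63/51 = 1.2353
OR = Odds_A / Odds_B = 1.3478 / 1.2353
Exactly, OR = (62 * 51) / (46 * 63) = 3162 / 2898
OR = 1.0911

1.0911


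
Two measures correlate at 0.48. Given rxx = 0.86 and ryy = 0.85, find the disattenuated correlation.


r_corrected = rxy / sqrt(rxx * ryy)
= 0.48 / sqrt(0.86 * 0.85)
= 0.48 / sqrt(0.731)
= 0.48 / 0.854985
r_corrected = 0.5614

0.5614


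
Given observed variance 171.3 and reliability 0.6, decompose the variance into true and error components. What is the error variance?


var_true = rxx * var_obs = 0.6 * 171.3 = 102.78
var_error = var_obs - var_true
var_error = 171.3 - 102.78
var_error = 68.52

68.52


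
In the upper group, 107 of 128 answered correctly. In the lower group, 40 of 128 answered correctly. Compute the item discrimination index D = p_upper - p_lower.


p_upper = 107/128 = 0.8359
p_lower = 40/128 = 0.3125
D = 0.8359 - 0.3125 = 0.5234

0.5234


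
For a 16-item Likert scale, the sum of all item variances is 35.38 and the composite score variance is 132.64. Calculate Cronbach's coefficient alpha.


alpha = (k/(k-1)) * (1 - sum(si^2)/s_total^2)
= (16/15) * (1 - 35.38/132.64)
alpha = 0.7821

0.7821


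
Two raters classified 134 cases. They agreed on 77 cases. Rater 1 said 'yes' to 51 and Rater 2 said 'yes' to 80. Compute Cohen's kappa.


P_o = 77/134 = 0.574627
P_e = (51*80 + 83*54) / 17956 = 0.476832
kappa = (P_o - P_e) / (1 - P_e)
kappa = (0.574627 - 0.476832) / (1 - 0.476832)
kappa = 0.1869

0.1869


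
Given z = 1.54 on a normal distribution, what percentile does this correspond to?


CDF(z) = 0.5 * (1 + erf(z/sqrt(2)))
erf(1.0889) = 0.8764
CDF = 0.9382
Percentile rank = 0.9382 * 100 = 93.82

93.82


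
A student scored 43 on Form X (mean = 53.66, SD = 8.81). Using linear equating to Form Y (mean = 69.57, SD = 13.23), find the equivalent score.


slope = SD_Y / SD_X = 13.23 / 8.81 ~ 1.5017
intercept = mean_Y - slope * mean_X = 69.57 - (13.23 / 8.81) * 53.66 ~ -11.0114
Y = slope * X + intercept. To avoid rounding drift from the rounded slope/intercept, evaluate the equivalent form Y = mean_Y + SD_Y * (X - mean_X) / SD_X at full precision:
Y = 69.57 + 13.23 * (43 - 53.66) / 8.81
Y = 69.57 - 13.23 * 10.66 / 8.81
Y = 69.57 - 141.0318 / 8.81
Y = 69.57 - 16.0081
Y = 53.5619

53.5619


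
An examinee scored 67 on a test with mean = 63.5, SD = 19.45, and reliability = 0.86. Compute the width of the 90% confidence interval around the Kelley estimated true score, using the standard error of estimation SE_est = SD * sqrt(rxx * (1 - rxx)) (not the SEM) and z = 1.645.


True score estimate = 0.86*67 + 0.14*63.5 = 66.51
SE_est = SD * sqrt(rxx * (1 - rxx)) = 19.45 * sqrt(0.86 * 0.14) = 19.45 * sqrt(0.1204) = 6.748898
CI = T_est +/- z * SE_est, so width = 2 * z * SE_est = 2 * 1.645 * 6.748898
Width = 22.2039

22.2039


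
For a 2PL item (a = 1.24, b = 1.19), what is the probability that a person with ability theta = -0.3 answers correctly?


a*(theta - b) = 1.24 * (-0.3 - 1.19) = -1.8476
exp(--1.8476) = 6.3446
P = 1 / (1 + 6.3446)
P = 0.1362

0.1362


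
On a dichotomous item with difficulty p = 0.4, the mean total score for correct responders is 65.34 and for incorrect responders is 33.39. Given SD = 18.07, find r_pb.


q = 1 - p = 0.6
rpb = ((M1 - M0) / SD) * sqrt(p * q)
rpb = ((65.34 - 33.39) / 18.07) * sqrt(0.4 * 0.6)
rpb = 0.8662

0.8662


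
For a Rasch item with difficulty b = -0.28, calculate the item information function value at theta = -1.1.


P = 1/(1+exp(-(-1.1--0.28))) = 0.3058
I = P*(1-P) = 0.3058 * 0.6942
I = 0.2123

0.2123


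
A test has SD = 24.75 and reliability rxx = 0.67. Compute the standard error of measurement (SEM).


SEM = SD * sqrt(1 - rxx)
SEM = 24.75 * sqrt(1 - 0.67)
SEM = 24.75 * sqrt(0.33) = 24.75 * 0.574456
SEM = 14.2178

14.2178


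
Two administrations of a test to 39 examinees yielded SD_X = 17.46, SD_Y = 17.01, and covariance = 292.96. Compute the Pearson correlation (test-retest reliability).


r = cov(X,Y) / (SD_X * SD_Y)
r = 292.96 / (17.46 * 17.01)
r = 292.96 / 296.9946
r = 0.9864

0.9864


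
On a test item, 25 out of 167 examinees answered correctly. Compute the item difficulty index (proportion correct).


Item difficulty p = number correct / total examinees
p = 25 / 167
p = 0.1497

0.1497


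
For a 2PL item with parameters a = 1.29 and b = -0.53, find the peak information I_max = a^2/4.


For 2PL, max info at theta = b = -0.53
I_max = a^2 / 4 = 1.29^2 / 4
= 1.6641 / 4
I_max = 0.416

0.416


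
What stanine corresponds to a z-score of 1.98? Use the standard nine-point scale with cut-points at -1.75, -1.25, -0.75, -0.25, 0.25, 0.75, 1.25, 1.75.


Stanine boundaries: [-1.75, -1.25, -0.75, -0.25, 0.25, 0.75, 1.25, 1.75]
z = 1.98
Check each boundary:
  z >= -1.75 -> could be stanine 2
  z >= -1.25 -> could be stanine 3
  z >= -0.75 -> could be stanine 4
  z >= -0.25 -> could be stanine 5
  z >= 0.25 -> could be stanine 6
  z >= 0.75 -> could be stanine 7
  z >= 1.25 -> could be stanine 8
  z >= 1.75 -> could be stanine 9
Highest qualifying boundary gives stanine = 9

9


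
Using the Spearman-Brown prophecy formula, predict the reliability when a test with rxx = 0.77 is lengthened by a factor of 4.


r_new = (n * rxx) / (1 + (n-1) * rxx)
r_new = (4 * 0.77) / (1 + 3 * 0.77)
r_new = 3.08 / 3.31
r_new = 0.9305

0.9305


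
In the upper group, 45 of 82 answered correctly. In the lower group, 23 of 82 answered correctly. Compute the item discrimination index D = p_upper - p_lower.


p_upper = 45/82 = 0.5488
p_lower = 23/82 = 0.2805
D = 0.5488 - 0.2805 = 0.2683

0.2683


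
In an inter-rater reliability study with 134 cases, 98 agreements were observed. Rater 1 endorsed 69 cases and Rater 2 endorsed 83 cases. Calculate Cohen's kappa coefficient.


P_o = 98/134 = 0.731343
P_e = (69*83 + 65*51) / 17956 = 0.503564
kappa = (P_o - P_e) / (1 - P_e)
kappa = (0.731343 - 0.503564) / (1 - 0.503564)
kappa = 0.4588

0.4588


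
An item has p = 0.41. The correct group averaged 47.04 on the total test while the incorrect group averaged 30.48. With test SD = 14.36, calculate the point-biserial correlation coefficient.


q = 1 - p = 0.59
rpb = ((M1 - M0) / SD) * sqrt(p * q)
rpb = ((47.04 - 30.48) / 14.36) * sqrt(0.41 * 0.59)
rpb = 0.5672

0.5672


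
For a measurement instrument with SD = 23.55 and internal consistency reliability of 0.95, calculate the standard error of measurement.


SEM = SD * sqrt(1 - rxx)
SEM = 23.55 * sqrt(1 - 0.95)
SEM = 23.55 * sqrt(0.05) = 23.55 * 0.223607
SEM = 5.2659

5.2659


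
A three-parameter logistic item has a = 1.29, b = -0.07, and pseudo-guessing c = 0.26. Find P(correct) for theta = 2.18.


logit = 1.29*(2.18 - -0.07) = 2.9025
P* = 1/(1 + exp(-2.9025)) = 0.948
P = 0.26 + (1 - 0.26) * 0.948
P = 0.9615

0.9615


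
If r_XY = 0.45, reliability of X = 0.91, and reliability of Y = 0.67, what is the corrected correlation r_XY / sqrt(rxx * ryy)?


r_corrected = rxy / sqrt(rxx * ryy)
= 0.45 / sqrt(0.91 * 0.67)
= 0.45 / sqrt(0.6097)
= 0.45 / 0.780833
r_corrected = 0.5763

0.5763


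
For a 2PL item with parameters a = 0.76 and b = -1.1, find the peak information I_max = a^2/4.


For 2PL, max info at theta = b = -1.1
I_max = a^2 / 4 = 0.76^2 / 4
= 0.5776 / 4
I_max = 0.1444

0.1444


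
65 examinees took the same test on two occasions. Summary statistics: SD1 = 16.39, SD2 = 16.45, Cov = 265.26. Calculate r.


r = cov(X,Y) / (SD_X * SD_Y)
r = 265.26 / (16.39 * 16.45)
r = 265.26 / 269.6155
r = 0.9838

0.9838


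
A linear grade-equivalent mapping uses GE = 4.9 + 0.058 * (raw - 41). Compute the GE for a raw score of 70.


raw - median = 70 - 41 = 29
slope * diff = 0.058 * 29 = 1.682
GE = 4.9 + 1.682
GE = 6.582

6.582


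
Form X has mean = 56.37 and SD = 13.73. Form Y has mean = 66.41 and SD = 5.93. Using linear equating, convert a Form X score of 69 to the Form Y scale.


slope = SD_Y / SD_X = 5.93 / 13.73 ~ 0.4319
intercept = mean_Y - slope * mean_X = 66.41 - (5.93 / 13.73) * 56.37 ~ 42.0637
Y = slope * X + intercept. To avoid rounding drift from the rounded slope/intercept, evaluate the equivalent form Y = mean_Y + SD_Y * (X - mean_X) / SD_X at full precision:
Y = 66.41 + 5.93 * (69 - 56.37) / 13.73
Y = 66.41 + 5.93 * 12.63 / 13.73
Y = 66.41 + 74.8959 / 13.73
Y = 66.41 + 5.4549
Y = 71.8649

71.8649


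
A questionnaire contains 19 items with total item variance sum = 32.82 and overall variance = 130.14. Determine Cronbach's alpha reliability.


alpha = (k/(k-1)) * (1 - sum(si^2)/s_total^2)
= (19/18) * (1 - 32.82/130.14)
alpha = 0.7894

0.7894


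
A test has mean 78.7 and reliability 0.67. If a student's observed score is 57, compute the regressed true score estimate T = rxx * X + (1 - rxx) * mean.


T_est = rxx * X + (1 - rxx) * mean
T_est = 0.67 * 57 + 0.33 * 78.7
T_est = 38.19 + 25.971
T_est = 64.161

64.161


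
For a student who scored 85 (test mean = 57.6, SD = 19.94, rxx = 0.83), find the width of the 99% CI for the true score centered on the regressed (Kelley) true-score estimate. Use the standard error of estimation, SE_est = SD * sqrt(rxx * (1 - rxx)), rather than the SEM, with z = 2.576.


True score estimate = 0.83*85 + 0.17*57.6 = 80.342
SE_est = SD * sqrt(rxx * (1 - rxx)) = 19.94 * sqrt(0.83 * 0.17) = 19.94 * sqrt(0.1411) = 7.490118
CI = T_est +/- z * SE_est, so width = 2 * z * SE_est = 2 * 2.576 * 7.490118
Width = 38.5891

38.5891


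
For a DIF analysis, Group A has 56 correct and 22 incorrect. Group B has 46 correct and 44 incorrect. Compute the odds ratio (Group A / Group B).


Odds_A = 56/22 = 2.5455
Odds_B = 46/44 = 1.0455
OR = Odds_A / Odds_B = 2.5455 / 1.0455
Exactly, OR = (56 * 44) / (22 * 46) = 2464 / 1012
OR = 2.4348

2.4348


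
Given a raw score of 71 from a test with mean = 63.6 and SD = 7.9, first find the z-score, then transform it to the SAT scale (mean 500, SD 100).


z = (X - mean) / SD = (71 - 63.6) / 7.9
z = 7.4 / 7.9
z = 0.9367
SAT-scale = SAT = 500 + 100z
Carry z at full precision (z = 7.4 / 7.9) into the conversion:
SAT-scale = 500 + 100 * (7.4 / 7.9) = 500 + 740 / 7.9
SAT-scale = 500 + 93.6709
SAT-scale = 593.6709

593.6709


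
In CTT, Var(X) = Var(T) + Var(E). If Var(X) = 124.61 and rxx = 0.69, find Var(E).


var_true = rxx * var_obs = 0.69 * 124.61 = 85.9809
var_error = var_obs - var_true
var_error = 124.61 - 85.9809
var_error = 38.6291

38.6291


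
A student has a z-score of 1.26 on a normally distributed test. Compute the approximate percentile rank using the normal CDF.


CDF(z) = 0.5 * (1 + erf(z/sqrt(2)))
erf(0.891) = 0.7923
CDF = 0.8962
Percentile rank = 0.8962 * 100 = 89.62

89.62


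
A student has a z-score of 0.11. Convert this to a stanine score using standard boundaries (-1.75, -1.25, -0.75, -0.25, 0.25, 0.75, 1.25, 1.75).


Stanine boundaries: [-1.75, -1.25, -0.75, -0.25, 0.25, 0.75, 1.25, 1.75]
z = 0.11
Check each boundary:
  z >= -1.75 -> could be stanine 2
  z >= -1.25 -> could be stanine 3
  z >= -0.75 -> could be stanine 4
  z >= -0.25 -> could be stanine 5
  z < 0.25
  z < 0.75
  z < 1.25
  z < 1.75
Highest qualifying boundary gives stanine = 5

5


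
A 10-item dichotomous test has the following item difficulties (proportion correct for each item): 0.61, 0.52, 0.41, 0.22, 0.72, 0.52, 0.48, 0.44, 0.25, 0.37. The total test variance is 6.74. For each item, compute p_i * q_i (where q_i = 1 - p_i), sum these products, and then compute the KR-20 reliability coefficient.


For each item, compute p_i * q_i:
  Item 1: 0.61 * 0.39 = 0.2379
  Item 2: 0.52 * 0.48 = 0.2496
  Item 3: 0.41 * 0.59 = 0.2419
  Item 4: 0.22 * 0.78 = 0.1716
  Item 5: 0.72 * 0.28 = 0.2016
  Item 6: 0.52 * 0.48 = 0.2496
  Item 7: 0.48 * 0.52 = 0.2496
  Item 8: 0.44 * 0.56 = 0.2464
  Item 9: 0.25 * 0.75 = 0.1875
  Item 10: 0.37 * 0.63 = 0.2331
Sum(p_i * q_i) = 0.2379 + 0.2496 + 0.2419 + 0.1716 + 0.2016 + 0.2496 + 0.2496 + 0.2464 + 0.1875 + 0.2331 = 2.2688
KR-20 = (k/(k-1)) * (1 - Sum(p_i*q_i) / Var_total)
= (10/9) * (1 - 2.2688/6.74)
= 1.1111 * 0.6634
KR-20 = 0.7371

0.7371


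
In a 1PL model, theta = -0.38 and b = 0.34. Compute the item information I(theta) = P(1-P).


P = 1/(1+exp(-(-0.38-0.34))) = 0.3274
I = P*(1-P) = 0.3274 * 0.6726
I = 0.2202

0.2202


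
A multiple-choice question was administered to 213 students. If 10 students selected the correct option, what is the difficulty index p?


Item difficulty p = number correct / total examinees
p = 10 / 213
p = 0.0469

0.0469


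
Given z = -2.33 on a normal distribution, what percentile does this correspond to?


CDF(z) = 0.5 * (1 + erf(z/sqrt(2)))
erf(-1.6476) = -0.9802
CDF = 0.0099
Percentile rank = 0.0099 * 100 = 0.99

0.99


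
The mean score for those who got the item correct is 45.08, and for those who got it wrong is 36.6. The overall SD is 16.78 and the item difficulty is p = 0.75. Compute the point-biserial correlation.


q = 1 - p = 0.25
rpb = ((M1 - M0) / SD) * sqrt(p * q)
rpb = ((45.08 - 36.6) / 16.78) * sqrt(0.75 * 0.25)
rpb = 0.2188

0.2188


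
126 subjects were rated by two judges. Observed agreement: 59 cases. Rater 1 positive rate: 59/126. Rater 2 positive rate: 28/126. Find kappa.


P_o = 59/126 = 0.468254
P_e = (59*28 + 67*98) / 15876 = 0.517637
kappa = (P_o - P_e) / (1 - P_e)
kappa = (0.468254 - 0.517637) / (1 - 0.517637)
kappa = -0.1024

-0.1024


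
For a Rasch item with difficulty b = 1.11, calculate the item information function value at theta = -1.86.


P = 1/(1+exp(-(-1.86-1.11))) = 0.0488
I = P*(1-P) = 0.0488 * 0.9512
I = 0.0464

0.0464


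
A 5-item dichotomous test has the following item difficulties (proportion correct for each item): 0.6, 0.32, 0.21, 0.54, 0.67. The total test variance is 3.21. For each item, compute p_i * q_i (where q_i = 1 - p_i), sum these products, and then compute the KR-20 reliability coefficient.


For each item, compute p_i * q_i:
  Item 1: 0.6 * 0.4 = 0.24
  Item 2: 0.32 * 0.68 = 0.2176
  Item 3: 0.21 * 0.79 = 0.1659
  Item 4: 0.54 * 0.46 = 0.2484
  Item 5: 0.67 * 0.33 = 0.2211
Sum(p_i * q_i) = 0.24 + 0.2176 + 0.1659 + 0.2484 + 0.2211 = 1.093
KR-20 = (k/(k-1)) * (1 - Sum(p_i*q_i) / Var_total)
= (5/4) * (1 - 1.093/3.21)
= 1.25 * 0.6595
KR-20 = 0.8244

0.8244


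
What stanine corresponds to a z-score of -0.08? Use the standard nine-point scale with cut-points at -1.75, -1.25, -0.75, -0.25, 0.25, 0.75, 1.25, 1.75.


Stanine boundaries: [-1.75, -1.25, -0.75, -0.25, 0.25, 0.75, 1.25, 1.75]
z = -0.08
Check each boundary:
  z >= -1.75 -> could be stanine 2
  z >= -1.25 -> could be stanine 3
  z >= -0.75 -> could be stanine 4
  z >= -0.25 -> could be stanine 5
  z < 0.25
  z < 0.75
  z < 1.25
  z < 1.75
Highest qualifying boundary gives stanine = 5

5


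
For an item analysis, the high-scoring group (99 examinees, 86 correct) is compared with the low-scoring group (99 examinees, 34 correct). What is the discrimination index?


p_upper = 86/99 = 0.8687
p_lower = 34/99 = 0.3434
D = 0.8687 - 0.3434 = 0.5253

0.5253


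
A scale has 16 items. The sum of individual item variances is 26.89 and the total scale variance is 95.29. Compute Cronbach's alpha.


alpha = (k/(k-1)) * (1 - sum(si^2)/s_total^2)
= (16/15) * (1 - 26.89/95.29)
alpha = 0.7657

0.7657


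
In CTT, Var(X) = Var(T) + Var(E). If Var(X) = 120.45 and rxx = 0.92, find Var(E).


var_true = rxx * var_obs = 0.92 * 120.45 = 110.814
var_error = var_obs - var_true
var_error = 120.45 - 110.814
var_error = 9.636

9.636


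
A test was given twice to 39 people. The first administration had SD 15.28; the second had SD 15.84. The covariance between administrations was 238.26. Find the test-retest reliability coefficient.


r = cov(X,Y) / (SD_X * SD_Y)
r = 238.26 / (15.28 * 15.84)
r = 238.26 / 242.0352
r = 0.9844

0.9844


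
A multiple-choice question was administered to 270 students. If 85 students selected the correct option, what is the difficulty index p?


Item difficulty p = number correct / total examinees
p = 85 / 270
p = 0.3148

0.3148


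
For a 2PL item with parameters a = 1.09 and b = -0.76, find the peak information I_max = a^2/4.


For 2PL, max info at theta = b = -0.76
I_max = a^2 / 4 = 1.09^2 / 4
= 1.1881 / 4
I_max = 0.297

0.297


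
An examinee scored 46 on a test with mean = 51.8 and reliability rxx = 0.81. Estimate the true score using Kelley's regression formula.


T_est = rxx * X + (1 - rxx) * mean
T_est = 0.81 * 46 + 0.19 * 51.8
T_est = 37.26 + 9.842
T_est = 47.102

47.102


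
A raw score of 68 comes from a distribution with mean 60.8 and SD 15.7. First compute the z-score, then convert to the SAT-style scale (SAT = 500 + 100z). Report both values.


z = (X - mean) / SD = (68 - 60.8) / 15.7
z = 7.2 / 15.7
z = 0.4586
SAT-scale = SAT = 500 + 100z
Carry z at full precision (z = 7.2 / 15.7) into the conversion:
SAT-scale = 500 + 100 * (7.2 / 15.7) = 500 + 720 / 15.7
SAT-scale = 500 + 45.8599
SAT-scale = 545.8599

545.8599


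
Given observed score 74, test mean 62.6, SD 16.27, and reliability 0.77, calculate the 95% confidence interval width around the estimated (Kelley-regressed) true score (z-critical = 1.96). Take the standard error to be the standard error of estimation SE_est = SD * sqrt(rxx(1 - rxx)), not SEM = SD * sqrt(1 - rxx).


True score estimate = 0.77*74 + 0.23*62.6 = 71.378
SE_est = SD * sqrt(rxx * (1 - rxx)) = 16.27 * sqrt(0.77 * 0.23) = 16.27 * sqrt(0.1771) = 6.846945
CI = T_est +/- z * SE_est, so width = 2 * z * SE_est = 2 * 1.96 * 6.846945
Width = 26.84

26.84


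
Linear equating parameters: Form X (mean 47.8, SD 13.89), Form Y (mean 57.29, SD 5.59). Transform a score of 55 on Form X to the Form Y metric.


slope = SD_Y / SD_X = 5.59 / 13.89 ~ 0.4024
intercept = mean_Y - slope * mean_X = 57.29 - (5.59 / 13.89) * 47.8 ~ 38.053
Y = slope * X + intercept. To avoid rounding drift from the rounded slope/intercept, evaluate the equivalent form Y = mean_Y + SD_Y * (X - mean_X) / SD_X at full precision:
Y = 57.29 + 5.59 * (55 - 47.8) / 13.89
Y = 57.29 + 5.59 * 7.2 / 13.89
Y = 57.29 + 40.248 / 13.89
Y = 57.29 + 2.8976
Y = 60.1876

60.1876


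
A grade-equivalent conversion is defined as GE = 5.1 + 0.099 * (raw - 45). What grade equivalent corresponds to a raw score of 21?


raw - median = 21 - 45 = -24
slope * diff = 0.099 * -24 = -2.376
GE = 5.1 + -2.376
GE = 2.724

2.724


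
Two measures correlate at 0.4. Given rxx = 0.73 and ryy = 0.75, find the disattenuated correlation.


r_corrected = rxy / sqrt(rxx * ryy)
= 0.4 / sqrt(0.73 * 0.75)
= 0.4 / sqrt(0.5475)
= 0.4 / 0.739932
r_corrected = 0.5406

0.5406


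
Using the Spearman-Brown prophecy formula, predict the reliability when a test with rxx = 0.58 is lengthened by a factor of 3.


r_new = (n * rxx) / (1 + (n-1) * rxx)
r_new = (3 * 0.58) / (1 + 2 * 0.58)
r_new = 1.74 / 2.16
r_new = 0.8056

0.8056


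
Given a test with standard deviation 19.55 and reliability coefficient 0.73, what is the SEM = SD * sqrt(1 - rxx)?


SEM = SD * sqrt(1 - rxx)
SEM = 19.55 * sqrt(1 - 0.73)
SEM = 19.55 * sqrt(0.27) = 19.55 * 0.519615
SEM = 10.1585

10.1585


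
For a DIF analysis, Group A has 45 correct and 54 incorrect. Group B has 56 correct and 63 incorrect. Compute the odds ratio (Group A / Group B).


Odds_A = 45/54 = 0.8333
Odds_B = 56/63 = 0.8889
OR = Odds_A / Odds_B = 0.8333 / 0.8889
Exactly, OR = (45 * 63) / (54 * 56) = 2835 / 3024
OR = 0.9375

0.9375


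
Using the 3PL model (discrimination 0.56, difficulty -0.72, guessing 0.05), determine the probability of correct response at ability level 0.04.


logit = 0.56*(0.04 - -0.72) = 0.4256
P* = 1/(1 + exp(-0.4256)) = 0.6048
P = 0.05 + (1 - 0.05) * 0.6048
P = 0.6246

0.6246


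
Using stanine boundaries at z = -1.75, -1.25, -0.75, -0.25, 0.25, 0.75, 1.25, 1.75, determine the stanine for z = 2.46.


Stanine boundaries: [-1.75, -1.25, -0.75, -0.25, 0.25, 0.75, 1.25, 1.75]
z = 2.46
Check each boundary:
  z >= -1.75 -> could be stanine 2
  z >= -1.25 -> could be stanine 3
  z >= -0.75 -> could be stanine 4
  z >= -0.25 -> could be stanine 5
  z >= 0.25 -> could be stanine 6
  z >= 0.75 -> could be stanine 7
  z >= 1.25 -> could be stanine 8
  z >= 1.75 -> could be stanine 9
Highest qualifying boundary gives stanine = 9

9


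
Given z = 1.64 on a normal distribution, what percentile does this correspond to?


CDF(z) = 0.5 * (1 + erf(z/sqrt(2)))
erf(1.1597) = 0.899
CDF = 0.9495
Percentile rank = 0.9495 * 100 = 94.95

94.95


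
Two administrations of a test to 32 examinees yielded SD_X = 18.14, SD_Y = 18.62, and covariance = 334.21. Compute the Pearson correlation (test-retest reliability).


r = cov(X,Y) / (SD_X * SD_Y)
r = 334.21 / (18.14 * 18.62)
r = 334.21 / 337.7668
r = 0.9895

0.9895


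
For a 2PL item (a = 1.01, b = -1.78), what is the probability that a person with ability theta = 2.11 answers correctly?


a*(theta - b) = 1.01 * (2.11 - -1.78) = 3.9289
exp(-3.9289) = 0.0197
P = 1 / (1 + 0.0197)
P = 0.9807

0.9807


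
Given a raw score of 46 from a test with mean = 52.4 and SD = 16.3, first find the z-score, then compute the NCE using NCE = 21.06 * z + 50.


z = (X - mean) / SD = (46 - 52.4) / 16.3
z = -6.4 / 16.3
z = -0.3926
NCE = NCE = 21.06z + 50
Carry z at full precision (z = -6.4 / 16.3) into the conversion:
NCE = 21.06 * (-6.4 / 16.3) + 50 = -134.784 / 16.3 + 50
NCE = -8.269 + 50
NCE = 41.731

41.731


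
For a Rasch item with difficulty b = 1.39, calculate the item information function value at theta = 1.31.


P = 1/(1+exp(-(1.31-1.39))) = 0.48
I = P*(1-P) = 0.48 * 0.52
I = 0.2496

0.2496


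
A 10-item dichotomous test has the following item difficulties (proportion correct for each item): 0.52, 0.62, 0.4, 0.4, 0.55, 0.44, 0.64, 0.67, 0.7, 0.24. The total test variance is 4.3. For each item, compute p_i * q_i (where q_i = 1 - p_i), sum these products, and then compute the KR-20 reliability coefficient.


For each item, compute p_i * q_i:
  Item 1: 0.52 * 0.48 = 0.2496
  Item 2: 0.62 * 0.38 = 0.2356
  Item 3: 0.4 * 0.6 = 0.24
  Item 4: 0.4 * 0.6 = 0.24
  Item 5: 0.55 * 0.45 = 0.2475
  Item 6: 0.44 * 0.56 = 0.2464
  Item 7: 0.64 * 0.36 = 0.2304
  Item 8: 0.67 * 0.33 = 0.2211
  Item 9: 0.7 * 0.3 = 0.21
  Item 10: 0.24 * 0.76 = 0.1824
Sum(p_i * q_i) = 0.2496 + 0.2356 + 0.24 + 0.24 + 0.2475 + 0.2464 + 0.2304 + 0.2211 + 0.21 + 0.1824 = 2.303
KR-20 = (k/(k-1)) * (1 - Sum(p_i*q_i) / Var_total)
= (10/9) * (1 - 2.303/4.3)
= 1.1111 * 0.4644
KR-20 = 0.516

0.516


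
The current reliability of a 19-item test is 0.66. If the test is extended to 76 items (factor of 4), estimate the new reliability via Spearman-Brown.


r_new = (n * rxx) / (1 + (n-1) * rxx)
r_new = (4 * 0.66) / (1 + 3 * 0.66)
r_new = 2.64 / 2.98
r_new = 0.8859

0.8859


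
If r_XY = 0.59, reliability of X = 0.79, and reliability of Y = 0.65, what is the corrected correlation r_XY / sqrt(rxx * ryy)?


r_corrected = rxy / sqrt(rxx * ryy)
= 0.59 / sqrt(0.79 * 0.65)
= 0.59 / sqrt(0.5135)
= 0.59 / 0.716589
r_corrected = 0.8233

0.8233


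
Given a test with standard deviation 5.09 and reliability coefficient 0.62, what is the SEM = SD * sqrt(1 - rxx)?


SEM = SD * sqrt(1 - rxx)
SEM = 5.09 * sqrt(1 - 0.62)
SEM = 5.09 * sqrt(0.38) = 5.09 * 0.616441
SEM = 3.1377

3.1377


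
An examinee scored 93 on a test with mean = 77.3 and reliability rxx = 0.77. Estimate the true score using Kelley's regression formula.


T_est = rxx * X + (1 - rxx) * mean
T_est = 0.77 * 93 + 0.23 * 77.3
T_est = 71.61 + 17.779
T_est = 89.389

89.389


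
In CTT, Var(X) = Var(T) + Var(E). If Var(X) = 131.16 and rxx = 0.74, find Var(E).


var_true = rxx * var_obs = 0.74 * 131.16 = 97.0584
var_error = var_obs - var_true
var_error = 131.16 - 97.0584
var_error = 34.1016

34.1016


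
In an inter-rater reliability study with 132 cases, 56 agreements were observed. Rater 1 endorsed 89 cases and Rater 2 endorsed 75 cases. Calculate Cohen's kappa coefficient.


P_o = 56/132 = 0.424242
P_e = (89*75 + 43*57) / 17424 = 0.52376
kappa = (P_o - P_e) / (1 - P_e)
kappa = (0.424242 - 0.52376) / (1 - 0.52376)
kappa = -0.209

-0.209


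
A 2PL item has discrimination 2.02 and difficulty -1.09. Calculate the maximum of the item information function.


For 2PL, max info at theta = b = -1.09
I_max = a^2 / 4 = 2.02^2 / 4
= 4.0804 / 4
I_max = 1.0201

1.0201


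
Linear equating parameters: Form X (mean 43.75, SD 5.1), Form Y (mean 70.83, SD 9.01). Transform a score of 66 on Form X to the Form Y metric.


slope = SD_Y / SD_X = 9.01 / 5.1 ~ 1.7667
intercept = mean_Y - slope * mean_X = 70.83 - (9.01 / 5.1) * 43.75 ~ -6.4617
Y = slope * X + intercept. To avoid rounding drift from the rounded slope/intercept, evaluate the equivalent form Y = mean_Y + SD_Y * (X - mean_X) / SD_X at full precision:
Y = 70.83 + 9.01 * (66 - 43.75) / 5.1
Y = 70.83 + 9.01 * 22.25 / 5.1
Y = 70.83 + 200.4725 / 5.1
Y = 70.83 + 39.3083
Y = 110.1383

110.1383


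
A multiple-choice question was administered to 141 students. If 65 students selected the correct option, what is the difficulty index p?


Item difficulty p = number correct / total examinees
p = 65 / 141
p = 0.461

0.461


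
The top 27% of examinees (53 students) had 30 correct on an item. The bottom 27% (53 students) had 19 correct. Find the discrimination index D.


p_upper = 30/53 = 0.566
p_lower = 19/53 = 0.3585
D = 0.566 - 0.3585 = 0.2075

0.2075


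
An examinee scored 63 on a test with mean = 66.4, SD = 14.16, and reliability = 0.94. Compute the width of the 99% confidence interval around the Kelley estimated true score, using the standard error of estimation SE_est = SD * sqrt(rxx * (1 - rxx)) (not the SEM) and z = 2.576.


True score estimate = 0.94*63 + 0.06*66.4 = 63.204
SE_est = SD * sqrt(rxx * (1 - rxx)) = 14.16 * sqrt(0.94 * 0.06) = 14.16 * sqrt(0.0564) = 3.362814
CI = T_est +/- z * SE_est, so width = 2 * z * SE_est = 2 * 2.576 * 3.362814
Width = 17.3252

17.3252


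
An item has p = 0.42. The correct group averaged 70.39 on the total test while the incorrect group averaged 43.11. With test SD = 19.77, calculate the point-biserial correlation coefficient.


q = 1 - p = 0.58
rpb = ((M1 - M0) / SD) * sqrt(p * q)
rpb = ((70.39 - 43.11) / 19.77) * sqrt(0.42 * 0.58)
rpb = 0.681

0.681


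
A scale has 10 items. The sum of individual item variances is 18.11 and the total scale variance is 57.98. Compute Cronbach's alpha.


alpha = (k/(k-1)) * (1 - sum(si^2)/s_total^2)
= (10/9) * (1 - 18.11/57.98)
alpha = 0.7641

0.7641


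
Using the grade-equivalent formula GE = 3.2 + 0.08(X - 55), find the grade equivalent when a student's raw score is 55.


raw - median = 55 - 55 = 0
slope * diff = 0.08 * 0 = 0.0
GE = 3.2 + 0.0
GE = 3.2

3.2


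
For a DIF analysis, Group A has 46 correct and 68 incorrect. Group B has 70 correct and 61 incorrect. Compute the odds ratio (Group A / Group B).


Odds_A = 46/68 = 0.6765
Odds_B = 70/61 = 1.1475
OR = Odds_A / Odds_B = 0.6765 / 1.1475
Exactly, OR = (46 * 61) / (68 * 70) = 2806 / 4760
OR = 0.5895

0.5895


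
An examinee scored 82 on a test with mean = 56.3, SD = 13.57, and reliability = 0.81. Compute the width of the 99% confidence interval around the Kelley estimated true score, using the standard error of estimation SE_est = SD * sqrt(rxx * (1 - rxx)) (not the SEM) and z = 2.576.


True score estimate = 0.81*82 + 0.19*56.3 = 77.117
SE_est = SD * sqrt(rxx * (1 - rxx)) = 13.57 * sqrt(0.81 * 0.19) = 13.57 * sqrt(0.1539) = 5.323523
CI = T_est +/- z * SE_est, so width = 2 * z * SE_est = 2 * 2.576 * 5.323523
Width = 27.4268

27.4268


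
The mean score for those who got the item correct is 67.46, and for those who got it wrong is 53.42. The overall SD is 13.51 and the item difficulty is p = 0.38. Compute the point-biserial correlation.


q = 1 - p = 0.62
rpb = ((M1 - M0) / SD) * sqrt(p * q)
rpb = ((67.46 - 53.42) / 13.51) * sqrt(0.38 * 0.62)
rpb = 0.5044

0.5044


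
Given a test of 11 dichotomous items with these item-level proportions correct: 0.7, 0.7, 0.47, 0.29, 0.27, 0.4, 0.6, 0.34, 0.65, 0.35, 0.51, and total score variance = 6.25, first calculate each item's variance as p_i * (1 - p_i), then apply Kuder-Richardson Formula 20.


For each item, compute p_i * q_i:
  Item 1: 0.7 * 0.3 = 0.21
  Item 2: 0.7 * 0.3 = 0.21
  Item 3: 0.47 * 0.53 = 0.2491
  Item 4: 0.29 * 0.71 = 0.2059
  Item 5: 0.27 * 0.73 = 0.1971
  Item 6: 0.4 * 0.6 = 0.24
  Item 7: 0.6 * 0.4 = 0.24
  Item 8: 0.34 * 0.66 = 0.2244
  Item 9: 0.65 * 0.35 = 0.2275
  Item 10: 0.35 * 0.65 = 0.2275
  Item 11: 0.51 * 0.49 = 0.2499
Sum(p_i * q_i) = 0.21 + 0.21 + 0.2491 + 0.2059 + 0.1971 + 0.24 + 0.24 + 0.2244 + 0.2275 + 0.2275 + 0.2499 = 2.4814
KR-20 = (k/(k-1)) * (1 - Sum(p_i*q_i) / Var_total)
= (11/10) * (1 - 2.4814/6.25)
= 1.1 * 0.603
KR-20 = 0.6633

0.6633


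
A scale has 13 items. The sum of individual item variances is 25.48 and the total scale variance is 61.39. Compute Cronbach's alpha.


alpha = (k/(k-1)) * (1 - sum(si^2)/s_total^2)
= (13/12) * (1 - 25.48/61.39)
alpha = 0.6337

0.6337


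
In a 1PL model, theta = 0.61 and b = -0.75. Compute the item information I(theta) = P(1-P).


P = 1/(1+exp(-(0.61--0.75))) = 0.7958
I = P*(1-P) = 0.7958 * 0.2042
I = 0.1625

0.1625


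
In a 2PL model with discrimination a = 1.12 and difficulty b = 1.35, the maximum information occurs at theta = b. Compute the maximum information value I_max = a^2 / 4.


For 2PL, max info at theta = b = 1.35
I_max = a^2 / 4 = 1.12^2 / 4
= 1.2544 / 4
I_max = 0.3136

0.3136


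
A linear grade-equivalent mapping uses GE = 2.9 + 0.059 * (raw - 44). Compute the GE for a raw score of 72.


raw - median = 72 - 44 = 28
slope * diff = 0.059 * 28 = 1.652
GE = 2.9 + 1.652
GE = 4.552

4.552


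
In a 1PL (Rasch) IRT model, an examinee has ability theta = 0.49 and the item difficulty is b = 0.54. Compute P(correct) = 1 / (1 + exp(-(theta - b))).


theta - b = 0.49 - 0.54 = -0.05
exp(-(theta - b)) = exp(0.05) = 1.0513
P = 1 / (1 + 1.0513)
P = 0.4875

0.4875


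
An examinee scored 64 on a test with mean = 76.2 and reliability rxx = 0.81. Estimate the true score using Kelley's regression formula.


T_est = rxx * X + (1 - rxx) * mean
T_est = 0.81 * 64 + 0.19 * 76.2
T_est = 51.84 + 14.478
T_est = 66.318

66.318


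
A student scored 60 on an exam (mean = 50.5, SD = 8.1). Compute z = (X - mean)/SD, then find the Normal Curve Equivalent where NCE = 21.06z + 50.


z = (X - mean) / SD = (60 - 50.5) / 8.1
z = 9.5 / 8.1
z = 1.1728
NCE = NCE = 21.06z + 50
Carry z at full precision (z = 9.5 / 8.1) into the conversion:
NCE = 21.06 * (9.5 / 8.1) + 50 = 200.07 / 8.1 + 50
NCE = 24.7 + 50
NCE = 74.7

74.7
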